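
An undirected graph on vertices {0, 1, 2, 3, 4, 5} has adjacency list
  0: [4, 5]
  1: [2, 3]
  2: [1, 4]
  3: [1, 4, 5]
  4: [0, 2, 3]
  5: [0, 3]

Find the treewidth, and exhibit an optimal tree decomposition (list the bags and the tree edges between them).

Each bag holds 3 vertices, so the decomposition has width 2, which upper-bounds the treewidth. Since 0–5–3–4–0 is a cycle in G, G is not acyclic. Forests are exactly the graphs of treewidth ≤ 1, so tw(G) ≥ 2. Hence tw(G) = 2 exactly.

Treewidth 2.
One optimal decomposition is:
Bags: B1 = {0, 4, 5}  B2 = {3, 4, 5}  B3 = {2, 3, 4}  B4 = {1, 2, 3}
Tree: B1–B2, B2–B3, B3–B4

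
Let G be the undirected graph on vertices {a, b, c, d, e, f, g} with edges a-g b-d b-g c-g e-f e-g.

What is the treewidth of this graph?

1

A width-1 tree decomposition is:
Bags: B1 = {b, g}  B2 = {a, g}  B3 = {b, d}  B4 = {e, g}  B5 = {c, g}  B6 = {e, f}
Tree: B1–B2, B1–B3, B2–B4, B4–B5, B4–B6
Each bag holds 2 vertices, so the decomposition has width 1, which upper-bounds the treewidth. Any graph with an edge has treewidth ≥ 1, and G has the edge b–g. Hence tw(G) = 1 exactly.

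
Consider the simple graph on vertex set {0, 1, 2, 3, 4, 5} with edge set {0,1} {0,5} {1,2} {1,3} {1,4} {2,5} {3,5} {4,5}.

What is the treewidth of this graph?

2

A width-2 tree decomposition is:
Bags: B1 = {1, 4, 5}  B2 = {1, 3, 5}  B3 = {0, 1, 5}  B4 = {1, 2, 5}
Tree: B1–B2, B2–B3, B3–B4
Every bag has size at most 3, so the width is 3 − 1 = 2 and tw(G) ≤ 2. For the lower bound, G contains the cycle 5–4–1–3–5, so G is not a forest; only forests have treewidth ≤ 1, hence tw(G) ≥ 2. Combining the bounds, tw(G) = 2.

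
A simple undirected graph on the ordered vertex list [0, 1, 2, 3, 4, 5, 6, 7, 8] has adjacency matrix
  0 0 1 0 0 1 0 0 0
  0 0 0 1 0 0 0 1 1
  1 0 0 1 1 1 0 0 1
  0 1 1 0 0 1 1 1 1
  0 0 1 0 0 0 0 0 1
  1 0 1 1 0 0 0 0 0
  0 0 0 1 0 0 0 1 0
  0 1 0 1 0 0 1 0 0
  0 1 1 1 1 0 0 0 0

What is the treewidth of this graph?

A width-2 tree decomposition is:
Bags: B1 = {2, 4, 8}  B2 = {2, 3, 8}  B3 = {2, 3, 5}  B4 = {1, 3, 8}  B5 = {1, 3, 7}  B6 = {3, 6, 7}  B7 = {0, 2, 5}
Tree: B1–B2, B2–B3, B2–B4, B4–B5, B5–B6, B3–B7
Every bag has size at most 3, so the width is 3 − 1 = 2 and tw(G) ≤ 2. On the other hand G contains the 3-clique {0, 2, 5}. A clique must lie in a single bag of any decomposition, so no decomposition can have width below 2. Hence tw(G) = 2 exactly.

2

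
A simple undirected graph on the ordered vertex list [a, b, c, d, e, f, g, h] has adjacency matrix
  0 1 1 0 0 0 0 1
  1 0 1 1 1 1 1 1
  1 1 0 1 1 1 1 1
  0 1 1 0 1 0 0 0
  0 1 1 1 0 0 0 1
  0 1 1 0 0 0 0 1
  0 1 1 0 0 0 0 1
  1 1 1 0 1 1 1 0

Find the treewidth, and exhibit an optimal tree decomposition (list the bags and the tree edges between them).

Treewidth 3.
One such decomposition:
Bags: B1 = {b, c, e, h}  B2 = {a, b, c, h}  B3 = {b, c, f, h}  B4 = {b, c, d, e}  B5 = {b, c, g, h}
Tree: B1–B2, B2–B3, B1–B4, B2–B5

The largest bag has 4 vertices, giving width 3; this decomposition certifies tw(G) ≤ 3. On the other hand G contains the 4-clique {b, c, d, e}. A clique must lie in a single bag of any decomposition, so no decomposition can have width below 3. Combining the bounds, tw(G) = 3.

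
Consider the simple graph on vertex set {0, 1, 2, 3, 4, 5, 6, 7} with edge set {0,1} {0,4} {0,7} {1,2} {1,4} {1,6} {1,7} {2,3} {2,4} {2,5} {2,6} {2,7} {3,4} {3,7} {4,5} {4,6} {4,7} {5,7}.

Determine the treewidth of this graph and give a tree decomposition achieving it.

Each bag holds 4 vertices, so the decomposition has width 3, which upper-bounds the treewidth. Conversely, {0, 1, 4, 7} is a clique of size 4, and the vertices of any clique must share a bag in every tree decomposition; so some bag has ≥ 4 vertices and tw(G) ≥ 3. The upper and lower bounds meet at 3, so that is the treewidth.

Treewidth 3.
One optimal decomposition is:
Bags: B1 = {1, 2, 4, 7}  B2 = {0, 1, 4, 7}  B3 = {2, 3, 4, 7}  B4 = {2, 4, 5, 7}  B5 = {1, 2, 4, 6}
Tree: B1–B2, B1–B3, B3–B4, B1–B5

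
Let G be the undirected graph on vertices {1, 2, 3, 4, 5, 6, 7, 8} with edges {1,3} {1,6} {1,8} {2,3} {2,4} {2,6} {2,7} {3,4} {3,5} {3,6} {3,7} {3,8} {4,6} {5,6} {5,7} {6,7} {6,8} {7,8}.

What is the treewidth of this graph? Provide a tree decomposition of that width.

The largest bag has 4 vertices, giving width 3; this decomposition certifies tw(G) ≤ 3. For the lower bound, the 4 vertices {1, 3, 6, 8} are pairwise adjacent, and any tree decomposition puts a clique entirely inside one bag — forcing width ≥ 3. Hence tw(G) = 3 exactly.

Treewidth 3.
One such decomposition:
Bags: B1 = {3, 5, 6, 7}  B2 = {2, 3, 6, 7}  B3 = {2, 3, 4, 6}  B4 = {3, 6, 7, 8}  B5 = {1, 3, 6, 8}
Tree: B1–B2, B2–B3, B1–B4, B4–B5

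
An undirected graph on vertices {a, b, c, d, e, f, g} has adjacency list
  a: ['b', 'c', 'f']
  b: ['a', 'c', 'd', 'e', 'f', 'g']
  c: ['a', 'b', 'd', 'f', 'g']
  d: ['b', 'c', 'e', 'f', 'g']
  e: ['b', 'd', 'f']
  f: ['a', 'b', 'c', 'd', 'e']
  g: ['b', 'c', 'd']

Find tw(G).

A width-3 tree decomposition is:
Bags: B1 = {b, c, d, f}  B2 = {b, d, e, f}  B3 = {a, b, c, f}  B4 = {b, c, d, g}
Tree: B1–B2, B1–B3, B1–B4
Each bag holds 4 vertices, so the decomposition has width 3, which upper-bounds the treewidth. On the other hand G contains the 4-clique {b, d, e, f}. A clique must lie in a single bag of any decomposition, so no decomposition can have width below 3. Combining the bounds, tw(G) = 3.

3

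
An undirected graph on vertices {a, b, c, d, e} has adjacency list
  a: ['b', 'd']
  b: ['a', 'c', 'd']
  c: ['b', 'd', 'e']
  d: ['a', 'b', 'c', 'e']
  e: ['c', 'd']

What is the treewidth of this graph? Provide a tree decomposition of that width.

The largest bag has 3 vertices, giving width 2; this decomposition certifies tw(G) ≤ 2. For the lower bound, the 3 vertices {c, d, e} are pairwise adjacent, and any tree decomposition puts a clique entirely inside one bag — forcing width ≥ 2. Therefore the treewidth is 2.

Treewidth 2.
Bags: B1 = {c, d, e}  B2 = {b, c, d}  B3 = {a, b, d}
Tree: B1–B2, B2–B3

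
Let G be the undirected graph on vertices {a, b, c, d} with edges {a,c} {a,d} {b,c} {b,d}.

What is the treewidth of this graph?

2

A width-2 tree decomposition is:
Bags: B1 = {a, b, d}  B2 = {a, b, c}
Tree: B1–B2
The largest bag has 3 vertices, giving width 2; this decomposition certifies tw(G) ≤ 2. Since a–d–b–c–a is a cycle in G, G is not acyclic. Forests are exactly the graphs of treewidth ≤ 1, so tw(G) ≥ 2. The upper and lower bounds meet at 2, so that is the treewidth.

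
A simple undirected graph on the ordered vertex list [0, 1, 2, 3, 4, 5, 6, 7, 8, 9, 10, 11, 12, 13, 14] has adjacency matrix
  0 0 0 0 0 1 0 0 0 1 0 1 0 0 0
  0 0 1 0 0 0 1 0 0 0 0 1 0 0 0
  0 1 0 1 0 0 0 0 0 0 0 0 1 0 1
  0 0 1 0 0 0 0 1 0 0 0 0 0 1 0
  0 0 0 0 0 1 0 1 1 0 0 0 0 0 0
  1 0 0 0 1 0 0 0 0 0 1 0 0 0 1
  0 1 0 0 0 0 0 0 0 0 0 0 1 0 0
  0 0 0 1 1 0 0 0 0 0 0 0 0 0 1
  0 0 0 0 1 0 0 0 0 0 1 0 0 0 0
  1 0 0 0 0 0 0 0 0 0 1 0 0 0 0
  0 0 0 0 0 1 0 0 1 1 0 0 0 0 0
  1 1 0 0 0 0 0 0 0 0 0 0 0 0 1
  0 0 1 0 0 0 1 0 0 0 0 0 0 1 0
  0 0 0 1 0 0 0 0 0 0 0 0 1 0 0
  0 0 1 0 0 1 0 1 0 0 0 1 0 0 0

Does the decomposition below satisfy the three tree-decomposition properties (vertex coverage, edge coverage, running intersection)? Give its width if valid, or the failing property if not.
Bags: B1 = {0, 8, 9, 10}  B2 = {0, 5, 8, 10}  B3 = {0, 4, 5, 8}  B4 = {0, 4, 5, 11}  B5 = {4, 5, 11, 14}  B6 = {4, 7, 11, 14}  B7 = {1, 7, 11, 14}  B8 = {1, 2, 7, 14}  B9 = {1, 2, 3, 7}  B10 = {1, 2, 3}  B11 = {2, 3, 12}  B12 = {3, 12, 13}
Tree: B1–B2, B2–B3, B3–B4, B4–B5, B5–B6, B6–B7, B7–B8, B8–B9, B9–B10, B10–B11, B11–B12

A tree decomposition must satisfy three properties: every vertex lies in some bag; for every edge, both endpoints lie together in some bag; and for every vertex, the bags containing it form a connected subtree. Here vertex 6 appears in no bag, so the decomposition is invalid.

No — vertex 6 appears in no bag.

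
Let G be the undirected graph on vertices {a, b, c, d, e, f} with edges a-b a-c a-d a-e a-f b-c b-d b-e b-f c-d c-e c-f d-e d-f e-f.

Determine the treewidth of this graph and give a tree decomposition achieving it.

With just one bag of size 6, the width is 6 − 1 = 5, so tw(G) ≤ 5. For the lower bound, the 6 vertices {a, b, c, d, e, f} are pairwise adjacent, and any tree decomposition puts a clique entirely inside one bag — forcing width ≥ 5. Therefore the treewidth is 5.

Treewidth 5.
Bags: B1 = {a, b, c, d, e, f}
Tree: (single bag)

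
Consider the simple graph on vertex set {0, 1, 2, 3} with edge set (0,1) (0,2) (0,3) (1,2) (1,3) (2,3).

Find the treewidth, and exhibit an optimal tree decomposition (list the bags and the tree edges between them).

Treewidth 3.
One such decomposition:
Bags: B1 = {0, 1, 2, 3}
Tree: (single bag)

With just one bag of size 4, the width is 4 − 1 = 3, so tw(G) ≤ 3. Conversely, {0, 1, 2, 3} is a clique of size 4, and the vertices of any clique must share a bag in every tree decomposition; so some bag has ≥ 4 vertices and tw(G) ≥ 3. Therefore the treewidth is 3.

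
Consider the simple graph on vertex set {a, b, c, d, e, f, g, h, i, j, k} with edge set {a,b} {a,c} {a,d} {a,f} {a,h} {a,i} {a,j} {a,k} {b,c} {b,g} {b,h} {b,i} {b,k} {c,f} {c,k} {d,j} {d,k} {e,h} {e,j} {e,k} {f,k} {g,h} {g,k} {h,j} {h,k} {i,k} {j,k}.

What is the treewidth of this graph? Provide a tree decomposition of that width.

The largest bag has 4 vertices, giving width 3; this decomposition certifies tw(G) ≤ 3. On the other hand G contains the 4-clique {b, g, h, k}. A clique must lie in a single bag of any decomposition, so no decomposition can have width below 3. Hence tw(G) = 3 exactly.

Treewidth 3.
Bags: B1 = {a, d, j, k}  B2 = {a, h, j, k}  B3 = {a, b, h, k}  B4 = {e, h, j, k}  B5 = {a, b, c, k}  B6 = {a, b, i, k}  B7 = {a, c, f, k}  B8 = {b, g, h, k}
Tree: B1–B2, B2–B3, B2–B4, B3–B5, B3–B6, B5–B7, B3–B8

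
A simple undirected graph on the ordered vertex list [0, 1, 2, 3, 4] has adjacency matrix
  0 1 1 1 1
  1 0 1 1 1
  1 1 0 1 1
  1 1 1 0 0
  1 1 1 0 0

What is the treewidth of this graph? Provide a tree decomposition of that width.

Treewidth 3.
One optimal decomposition is:
Bags: B1 = {0, 1, 2, 4}  B2 = {0, 1, 2, 3}
Tree: B1–B2

Each bag holds 4 vertices, so the decomposition has width 3, which upper-bounds the treewidth. Conversely, {0, 1, 2, 3} is a clique of size 4, and the vertices of any clique must share a bag in every tree decomposition; so some bag has ≥ 4 vertices and tw(G) ≥ 3. Hence tw(G) = 3 exactly.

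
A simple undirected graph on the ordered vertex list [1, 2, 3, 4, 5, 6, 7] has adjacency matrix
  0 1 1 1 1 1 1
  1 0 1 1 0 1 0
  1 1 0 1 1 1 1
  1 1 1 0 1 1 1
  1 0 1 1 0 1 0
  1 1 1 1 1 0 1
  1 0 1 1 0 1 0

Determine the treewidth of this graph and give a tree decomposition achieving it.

Each bag holds 5 vertices, so the decomposition has width 4, which upper-bounds the treewidth. For the lower bound, the 5 vertices {1, 2, 3, 4, 6} are pairwise adjacent, and any tree decomposition puts a clique entirely inside one bag — forcing width ≥ 4. The upper and lower bounds meet at 4, so that is the treewidth.

Treewidth 4.
One such decomposition:
Bags: B1 = {1, 3, 4, 5, 6}  B2 = {1, 2, 3, 4, 6}  B3 = {1, 3, 4, 6, 7}
Tree: B1–B2, B1–B3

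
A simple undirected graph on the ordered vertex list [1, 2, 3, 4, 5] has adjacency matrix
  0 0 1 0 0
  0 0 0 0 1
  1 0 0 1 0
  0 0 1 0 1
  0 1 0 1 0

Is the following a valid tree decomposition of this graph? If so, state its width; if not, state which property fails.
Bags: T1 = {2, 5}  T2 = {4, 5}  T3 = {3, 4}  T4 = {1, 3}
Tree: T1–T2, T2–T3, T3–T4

Yes; width 1.

Vertex coverage: the bags together contain {1, 2, 3, 4, 5}, the full vertex set. Edge coverage: each edge of G has both endpoints in at least one bag. Running intersection: for every vertex, the bags containing it form a connected subtree. All three properties hold, so this is a valid tree decomposition of width max|bag| − 1 = 1, and hence tw(G) ≤ 1.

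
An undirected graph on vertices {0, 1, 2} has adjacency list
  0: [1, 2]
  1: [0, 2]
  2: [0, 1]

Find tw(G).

A width-2 tree decomposition is:
Bags: B1 = {0, 1, 2}
Tree: (single bag)
A single bag containing all 3 vertices is trivially a valid decomposition of width 2. On the other hand G contains the 3-clique {0, 1, 2}. A clique must lie in a single bag of any decomposition, so no decomposition can have width below 2. Combining the bounds, tw(G) = 2.

2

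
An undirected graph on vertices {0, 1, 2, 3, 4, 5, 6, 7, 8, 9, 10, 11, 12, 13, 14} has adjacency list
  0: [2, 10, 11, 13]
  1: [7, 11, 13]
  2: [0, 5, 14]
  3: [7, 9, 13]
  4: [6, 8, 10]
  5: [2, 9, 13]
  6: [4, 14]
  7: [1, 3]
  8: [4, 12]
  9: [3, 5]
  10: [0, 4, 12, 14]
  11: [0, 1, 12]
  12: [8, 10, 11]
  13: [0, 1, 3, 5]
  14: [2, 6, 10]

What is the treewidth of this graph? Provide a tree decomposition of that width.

The largest bag has 4 vertices, giving width 3; this decomposition certifies tw(G) ≤ 3. For the lower bound: the 4 vertex sets {4,6,8}, {12}, {10}, {0,2,11,14} are disjoint, each induces a connected subgraph, and every pair is joined by at least one edge of G. Contracting each set to a single vertex therefore yields K_{4} as a minor, and since treewidth is minor-monotone, tw(G) ≥ tw(K_{4}) = 3. Therefore the treewidth is 3.

Treewidth 3.
One optimal decomposition is:
Bags: B1 = {4, 6, 8, 12}  B2 = {4, 6, 10, 12}  B3 = {6, 10, 12, 14}  B4 = {10, 11, 12, 14}  B5 = {0, 10, 11, 14}  B6 = {0, 2, 11, 14}  B7 = {0, 1, 2, 11}  B8 = {0, 1, 2, 13}  B9 = {1, 2, 5, 13}  B10 = {1, 5, 7, 13}  B11 = {3, 5, 7, 13}  B12 = {3, 5, 7, 9}
Tree: B1–B2, B2–B3, B3–B4, B4–B5, B5–B6, B6–B7, B7–B8, B8–B9, B9–B10, B10–B11, B11–B12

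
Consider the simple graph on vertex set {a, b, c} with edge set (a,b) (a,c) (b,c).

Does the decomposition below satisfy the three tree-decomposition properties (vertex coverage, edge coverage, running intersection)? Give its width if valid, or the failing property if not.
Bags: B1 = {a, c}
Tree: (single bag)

A tree decomposition must satisfy three properties: every vertex lies in some bag; for every edge, both endpoints lie together in some bag; and for every vertex, the bags containing it form a connected subtree. Here vertex b appears in no bag, so the decomposition is invalid.

No — vertex b appears in no bag.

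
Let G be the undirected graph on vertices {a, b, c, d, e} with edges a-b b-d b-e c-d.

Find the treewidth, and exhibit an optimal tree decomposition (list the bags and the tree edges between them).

Every bag has size at most 2, so the width is 2 − 1 = 1 and tw(G) ≤ 1. Since G has at least one edge (e.g. b–a), it is not an edgeless graph, so tw(G) ≥ 1. Hence tw(G) = 1 exactly.

Treewidth 1.
One such decomposition:
Bags: B1 = {a, b}  B2 = {b, e}  B3 = {b, d}  B4 = {c, d}
Tree: B1–B2, B1–B3, B3–B4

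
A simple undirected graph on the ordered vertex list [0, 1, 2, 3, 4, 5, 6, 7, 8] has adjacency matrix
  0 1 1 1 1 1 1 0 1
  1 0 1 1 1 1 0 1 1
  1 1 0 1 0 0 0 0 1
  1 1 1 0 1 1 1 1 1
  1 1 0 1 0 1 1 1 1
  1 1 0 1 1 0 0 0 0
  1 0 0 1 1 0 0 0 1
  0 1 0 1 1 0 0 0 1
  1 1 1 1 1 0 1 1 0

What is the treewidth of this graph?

A width-4 tree decomposition is:
Bags: B1 = {0, 3, 4, 6, 8}  B2 = {0, 1, 3, 4, 8}  B3 = {1, 3, 4, 7, 8}  B4 = {0, 1, 2, 3, 8}  B5 = {0, 1, 3, 4, 5}
Tree: B1–B2, B2–B3, B2–B4, B2–B5
Each bag holds 5 vertices, so the decomposition has width 4, which upper-bounds the treewidth. On the other hand G contains the 5-clique {0, 1, 2, 3, 8}. A clique must lie in a single bag of any decomposition, so no decomposition can have width below 4. Combining the bounds, tw(G) = 4.

4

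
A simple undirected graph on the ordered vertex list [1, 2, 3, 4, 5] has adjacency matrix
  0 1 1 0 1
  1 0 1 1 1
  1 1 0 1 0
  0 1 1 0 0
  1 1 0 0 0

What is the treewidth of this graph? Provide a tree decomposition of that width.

Treewidth 2.
One optimal decomposition is:
Bags: B1 = {1, 2, 5}  B2 = {1, 2, 3}  B3 = {2, 3, 4}
Tree: B1–B2, B2–B3

Each bag holds 3 vertices, so the decomposition has width 2, which upper-bounds the treewidth. On the other hand G contains the 3-clique {1, 2, 3}. A clique must lie in a single bag of any decomposition, so no decomposition can have width below 2. Therefore the treewidth is 2.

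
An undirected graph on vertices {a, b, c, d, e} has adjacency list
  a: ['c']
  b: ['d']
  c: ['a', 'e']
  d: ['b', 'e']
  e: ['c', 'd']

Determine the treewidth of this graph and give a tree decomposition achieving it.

The largest bag has 2 vertices, giving width 1; this decomposition certifies tw(G) ≤ 1. Any graph with an edge has treewidth ≥ 1, and G has the edge b–d. The upper and lower bounds meet at 1, so that is the treewidth.

Treewidth 1.
Bags: B1 = {b, d}  B2 = {d, e}  B3 = {c, e}  B4 = {a, c}
Tree: B1–B2, B2–B3, B3–B4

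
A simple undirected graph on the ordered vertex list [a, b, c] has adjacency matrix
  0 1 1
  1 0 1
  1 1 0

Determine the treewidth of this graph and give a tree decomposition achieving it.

With just one bag of size 3, the width is 3 − 1 = 2, so tw(G) ≤ 2. For the lower bound, the 3 vertices {a, b, c} are pairwise adjacent, and any tree decomposition puts a clique entirely inside one bag — forcing width ≥ 2. Combining the bounds, tw(G) = 2.

Treewidth 2.
One optimal decomposition is:
Bags: B1 = {a, b, c}
Tree: (single bag)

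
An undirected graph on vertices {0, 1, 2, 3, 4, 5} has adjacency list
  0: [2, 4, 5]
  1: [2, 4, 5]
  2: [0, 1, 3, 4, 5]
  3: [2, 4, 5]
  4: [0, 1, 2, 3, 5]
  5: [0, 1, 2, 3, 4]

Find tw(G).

A width-3 tree decomposition is:
Bags: B1 = {1, 2, 4, 5}  B2 = {0, 2, 4, 5}  B3 = {2, 3, 4, 5}
Tree: B1–B2, B1–B3
The largest bag has 4 vertices, giving width 3; this decomposition certifies tw(G) ≤ 3. For the lower bound, the 4 vertices {0, 2, 4, 5} are pairwise adjacent, and any tree decomposition puts a clique entirely inside one bag — forcing width ≥ 3. Hence tw(G) = 3 exactly.

3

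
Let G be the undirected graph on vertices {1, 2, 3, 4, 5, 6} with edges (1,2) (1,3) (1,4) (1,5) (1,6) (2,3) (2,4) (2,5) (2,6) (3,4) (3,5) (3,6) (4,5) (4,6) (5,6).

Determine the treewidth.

A width-5 tree decomposition is:
Bags: B1 = {1, 2, 3, 4, 5, 6}
Tree: (single bag)
A single bag containing all 6 vertices is trivially a valid decomposition of width 5. On the other hand G contains the 6-clique {1, 2, 3, 4, 5, 6}. A clique must lie in a single bag of any decomposition, so no decomposition can have width below 5. Combining the bounds, tw(G) = 5.

5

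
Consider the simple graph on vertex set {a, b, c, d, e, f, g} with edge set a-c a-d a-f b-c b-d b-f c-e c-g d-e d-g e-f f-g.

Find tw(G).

A width-3 tree decomposition is:
Bags: B1 = {c, d, e, f}  B2 = {a, c, d, f}  B3 = {b, c, d, f}  B4 = {c, d, f, g}
Tree: B1–B2, B2–B3, B3–B4
Each bag holds 4 vertices, so the decomposition has width 3, which upper-bounds the treewidth. For the lower bound: the 4 vertex sets {c,e}, {a,d}, {f}, {b} are disjoint, each induces a connected subgraph, and every pair is joined by at least one edge of G. Contracting each set to a single vertex therefore yields K_{4} as a minor, and since treewidth is minor-monotone, tw(G) ≥ tw(K_{4}) = 3. Hence tw(G) = 3 exactly.

3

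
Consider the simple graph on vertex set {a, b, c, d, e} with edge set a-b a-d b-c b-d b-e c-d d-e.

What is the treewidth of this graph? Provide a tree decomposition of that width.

Treewidth 2.
Bags: B1 = {b, d, e}  B2 = {a, b, d}  B3 = {b, c, d}
Tree: B1–B2, B2–B3

Every bag has size at most 3, so the width is 3 − 1 = 2 and tw(G) ≤ 2. Conversely, {b, d, e} is a clique of size 3, and the vertices of any clique must share a bag in every tree decomposition; so some bag has ≥ 3 vertices and tw(G) ≥ 2. Hence tw(G) = 2 exactly.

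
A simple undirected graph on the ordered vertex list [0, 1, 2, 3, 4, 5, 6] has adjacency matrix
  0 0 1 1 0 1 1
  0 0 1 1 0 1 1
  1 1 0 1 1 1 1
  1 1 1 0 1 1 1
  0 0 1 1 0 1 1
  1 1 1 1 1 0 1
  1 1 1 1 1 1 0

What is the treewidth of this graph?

A width-4 tree decomposition is:
Bags: B1 = {2, 3, 4, 5, 6}  B2 = {0, 2, 3, 5, 6}  B3 = {1, 2, 3, 5, 6}
Tree: B1–B2, B2–B3
Every bag has size at most 5, so the width is 5 − 1 = 4 and tw(G) ≤ 4. Conversely, {0, 2, 3, 5, 6} is a clique of size 5, and the vertices of any clique must share a bag in every tree decomposition; so some bag has ≥ 5 vertices and tw(G) ≥ 4. Hence tw(G) = 4 exactly.

4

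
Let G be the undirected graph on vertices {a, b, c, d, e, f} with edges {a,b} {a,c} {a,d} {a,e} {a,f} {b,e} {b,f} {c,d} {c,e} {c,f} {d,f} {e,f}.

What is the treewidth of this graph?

A width-3 tree decomposition is:
Bags: B1 = {a, b, e, f}  B2 = {a, c, e, f}  B3 = {a, c, d, f}
Tree: B1–B2, B2–B3
The largest bag has 4 vertices, giving width 3; this decomposition certifies tw(G) ≤ 3. For the lower bound, the 4 vertices {a, c, d, f} are pairwise adjacent, and any tree decomposition puts a clique entirely inside one bag — forcing width ≥ 3. Combining the bounds, tw(G) = 3.

3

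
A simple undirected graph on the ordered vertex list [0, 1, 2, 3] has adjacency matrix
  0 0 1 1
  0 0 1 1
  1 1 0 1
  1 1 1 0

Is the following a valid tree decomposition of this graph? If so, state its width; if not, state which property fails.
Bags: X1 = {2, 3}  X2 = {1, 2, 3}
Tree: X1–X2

A tree decomposition must satisfy three properties: every vertex lies in some bag; for every edge, both endpoints lie together in some bag; and for every vertex, the bags containing it form a connected subtree. Here vertex 0 appears in no bag, so the decomposition is invalid.

No — vertex 0 appears in no bag.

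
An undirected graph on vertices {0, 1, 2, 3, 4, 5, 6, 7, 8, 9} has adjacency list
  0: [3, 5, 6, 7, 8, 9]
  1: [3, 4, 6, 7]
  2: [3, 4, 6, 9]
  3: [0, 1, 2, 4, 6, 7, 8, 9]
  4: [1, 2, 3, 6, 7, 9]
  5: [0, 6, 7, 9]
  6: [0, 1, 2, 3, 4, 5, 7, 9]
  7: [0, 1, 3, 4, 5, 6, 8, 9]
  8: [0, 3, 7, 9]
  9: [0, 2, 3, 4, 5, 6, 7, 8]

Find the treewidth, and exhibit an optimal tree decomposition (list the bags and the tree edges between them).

The largest bag has 5 vertices, giving width 4; this decomposition certifies tw(G) ≤ 4. For the lower bound, the 5 vertices {0, 3, 7, 8, 9} are pairwise adjacent, and any tree decomposition puts a clique entirely inside one bag — forcing width ≥ 4. Therefore the treewidth is 4.

Treewidth 4.
One optimal decomposition is:
Bags: B1 = {0, 3, 6, 7, 9}  B2 = {3, 4, 6, 7, 9}  B3 = {2, 3, 4, 6, 9}  B4 = {0, 5, 6, 7, 9}  B5 = {1, 3, 4, 6, 7}  B6 = {0, 3, 7, 8, 9}
Tree: B1–B2, B2–B3, B1–B4, B2–B5, B1–B6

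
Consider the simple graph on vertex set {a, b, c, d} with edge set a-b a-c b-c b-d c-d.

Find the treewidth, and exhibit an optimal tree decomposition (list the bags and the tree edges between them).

Every bag has size at most 3, so the width is 3 − 1 = 2 and tw(G) ≤ 2. Conversely, {b, c, d} is a clique of size 3, and the vertices of any clique must share a bag in every tree decomposition; so some bag has ≥ 3 vertices and tw(G) ≥ 2. The upper and lower bounds meet at 2, so that is the treewidth.

Treewidth 2.
One such decomposition:
Bags: B1 = {a, b, c}  B2 = {b, c, d}
Tree: B1–B2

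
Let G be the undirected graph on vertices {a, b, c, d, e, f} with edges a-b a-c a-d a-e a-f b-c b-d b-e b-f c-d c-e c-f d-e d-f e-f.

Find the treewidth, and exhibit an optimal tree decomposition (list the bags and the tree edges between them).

Treewidth 5.
One such decomposition:
Bags: B1 = {a, b, c, d, e, f}
Tree: (single bag)

With just one bag of size 6, the width is 6 − 1 = 5, so tw(G) ≤ 5. Conversely, {a, b, c, d, e, f} is a clique of size 6, and the vertices of any clique must share a bag in every tree decomposition; so some bag has ≥ 6 vertices and tw(G) ≥ 5. The upper and lower bounds meet at 5, so that is the treewidth.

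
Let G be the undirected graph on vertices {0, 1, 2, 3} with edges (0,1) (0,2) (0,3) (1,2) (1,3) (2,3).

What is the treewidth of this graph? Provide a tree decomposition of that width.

A single bag containing all 4 vertices is trivially a valid decomposition of width 3. For the lower bound, the 4 vertices {0, 1, 2, 3} are pairwise adjacent, and any tree decomposition puts a clique entirely inside one bag — forcing width ≥ 3. Therefore the treewidth is 3.

Treewidth 3.
Bags: B1 = {0, 1, 2, 3}
Tree: (single bag)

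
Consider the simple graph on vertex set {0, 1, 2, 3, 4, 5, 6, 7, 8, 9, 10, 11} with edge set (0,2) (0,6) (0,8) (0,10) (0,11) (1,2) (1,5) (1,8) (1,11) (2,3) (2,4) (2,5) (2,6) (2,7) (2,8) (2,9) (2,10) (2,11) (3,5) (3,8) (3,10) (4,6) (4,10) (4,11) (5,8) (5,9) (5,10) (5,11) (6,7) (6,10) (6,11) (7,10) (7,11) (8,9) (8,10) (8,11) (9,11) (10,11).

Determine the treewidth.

4

A width-4 tree decomposition is:
Bags: B1 = {2, 5, 8, 10, 11}  B2 = {0, 2, 8, 10, 11}  B3 = {1, 2, 5, 8, 11}  B4 = {0, 2, 6, 10, 11}  B5 = {2, 5, 8, 9, 11}  B6 = {2, 4, 6, 10, 11}  B7 = {2, 3, 5, 8, 10}  B8 = {2, 6, 7, 10, 11}
Tree: B1–B2, B1–B3, B2–B4, B3–B5, B4–B6, B1–B7, B6–B8
Each bag holds 5 vertices, so the decomposition has width 4, which upper-bounds the treewidth. Conversely, {1, 2, 5, 8, 11} is a clique of size 5, and the vertices of any clique must share a bag in every tree decomposition; so some bag has ≥ 5 vertices and tw(G) ≥ 4. Combining the bounds, tw(G) = 4.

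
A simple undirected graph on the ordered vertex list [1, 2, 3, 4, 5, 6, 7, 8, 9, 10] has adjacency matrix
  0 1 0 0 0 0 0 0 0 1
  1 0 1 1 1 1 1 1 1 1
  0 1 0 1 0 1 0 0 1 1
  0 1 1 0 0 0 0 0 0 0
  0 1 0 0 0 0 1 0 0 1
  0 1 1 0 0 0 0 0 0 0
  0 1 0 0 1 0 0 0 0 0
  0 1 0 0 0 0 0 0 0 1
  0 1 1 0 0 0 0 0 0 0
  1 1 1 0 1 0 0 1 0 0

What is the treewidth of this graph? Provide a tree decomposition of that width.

Treewidth 2.
Bags: B1 = {2, 5, 10}  B2 = {2, 3, 10}  B3 = {2, 8, 10}  B4 = {2, 3, 9}  B5 = {1, 2, 10}  B6 = {2, 3, 4}  B7 = {2, 3, 6}  B8 = {2, 5, 7}
Tree: B1–B2, B2–B3, B2–B4, B1–B5, B2–B6, B2–B7, B1–B8

The largest bag has 3 vertices, giving width 2; this decomposition certifies tw(G) ≤ 2. On the other hand G contains the 3-clique {1, 2, 10}. A clique must lie in a single bag of any decomposition, so no decomposition can have width below 2. The upper and lower bounds meet at 2, so that is the treewidth.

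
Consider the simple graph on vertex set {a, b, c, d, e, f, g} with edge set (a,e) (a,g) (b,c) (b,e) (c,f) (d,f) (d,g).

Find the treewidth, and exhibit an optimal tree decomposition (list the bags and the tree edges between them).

Treewidth 2.
Bags: B1 = {d, f, g}  B2 = {a, f, g}  B3 = {a, e, f}  B4 = {b, e, f}  B5 = {b, c, f}
Tree: B1–B2, B2–B3, B3–B4, B4–B5

Each bag holds 3 vertices, so the decomposition has width 2, which upper-bounds the treewidth. For the lower bound, G contains the cycle f–d–g–a–e–b–c–f, so G is not a forest; only forests have treewidth ≤ 1, hence tw(G) ≥ 2. The upper and lower bounds meet at 2, so that is the treewidth.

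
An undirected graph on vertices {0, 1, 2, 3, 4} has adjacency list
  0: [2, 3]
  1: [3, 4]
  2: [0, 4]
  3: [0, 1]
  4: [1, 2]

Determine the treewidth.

A width-2 tree decomposition is:
Bags: B1 = {0, 2, 3}  B2 = {2, 3, 4}  B3 = {1, 3, 4}
Tree: B1–B2, B2–B3
Each bag holds 3 vertices, so the decomposition has width 2, which upper-bounds the treewidth. The edges 3–0–2–4–1–3 form a cycle, so G is not a tree and its treewidth is at least 2. Hence tw(G) = 2 exactly.

2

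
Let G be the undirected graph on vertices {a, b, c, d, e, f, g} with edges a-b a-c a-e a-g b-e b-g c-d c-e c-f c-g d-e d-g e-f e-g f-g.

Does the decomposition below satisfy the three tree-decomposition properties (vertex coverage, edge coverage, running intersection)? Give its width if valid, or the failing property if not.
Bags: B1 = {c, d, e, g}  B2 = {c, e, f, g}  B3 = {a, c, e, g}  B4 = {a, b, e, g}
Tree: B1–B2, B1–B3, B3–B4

Vertex coverage: the bags together contain {a, b, c, d, e, f, g}, the full vertex set. Edge coverage: each edge of G has both endpoints in at least one bag. Running intersection: for every vertex, the bags containing it form a connected subtree. All three properties hold, so this is a valid tree decomposition of width max|bag| − 1 = 3, and hence tw(G) ≤ 3.

Yes; width 3.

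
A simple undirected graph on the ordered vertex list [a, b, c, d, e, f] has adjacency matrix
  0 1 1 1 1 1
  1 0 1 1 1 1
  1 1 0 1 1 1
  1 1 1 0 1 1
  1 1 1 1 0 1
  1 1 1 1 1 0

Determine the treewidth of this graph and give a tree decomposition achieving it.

With just one bag of size 6, the width is 6 − 1 = 5, so tw(G) ≤ 5. For the lower bound, the 6 vertices {a, b, c, d, e, f} are pairwise adjacent, and any tree decomposition puts a clique entirely inside one bag — forcing width ≥ 5. Therefore the treewidth is 5.

Treewidth 5.
Bags: B1 = {a, b, c, d, e, f}
Tree: (single bag)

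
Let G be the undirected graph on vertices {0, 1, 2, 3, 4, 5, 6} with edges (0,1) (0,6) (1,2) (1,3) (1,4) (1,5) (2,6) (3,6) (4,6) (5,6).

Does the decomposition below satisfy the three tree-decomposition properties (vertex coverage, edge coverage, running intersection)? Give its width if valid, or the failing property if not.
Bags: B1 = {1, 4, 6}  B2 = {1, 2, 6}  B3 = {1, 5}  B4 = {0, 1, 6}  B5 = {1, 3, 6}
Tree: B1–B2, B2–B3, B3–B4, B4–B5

No — edge (6,5) lies in no bag.

A tree decomposition must satisfy three properties: every vertex lies in some bag; for every edge, both endpoints lie together in some bag; and for every vertex, the bags containing it form a connected subtree. Here edge (6,5) lies in no bag, so the decomposition is invalid.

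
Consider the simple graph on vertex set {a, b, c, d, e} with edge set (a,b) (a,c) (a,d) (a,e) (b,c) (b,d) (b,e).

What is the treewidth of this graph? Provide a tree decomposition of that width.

Each bag holds 3 vertices, so the decomposition has width 2, which upper-bounds the treewidth. Conversely, {a, b, d} is a clique of size 3, and the vertices of any clique must share a bag in every tree decomposition; so some bag has ≥ 3 vertices and tw(G) ≥ 2. Combining the bounds, tw(G) = 2.

Treewidth 2.
One such decomposition:
Bags: B1 = {a, b, c}  B2 = {a, b, e}  B3 = {a, b, d}
Tree: B1–B2, B2–B3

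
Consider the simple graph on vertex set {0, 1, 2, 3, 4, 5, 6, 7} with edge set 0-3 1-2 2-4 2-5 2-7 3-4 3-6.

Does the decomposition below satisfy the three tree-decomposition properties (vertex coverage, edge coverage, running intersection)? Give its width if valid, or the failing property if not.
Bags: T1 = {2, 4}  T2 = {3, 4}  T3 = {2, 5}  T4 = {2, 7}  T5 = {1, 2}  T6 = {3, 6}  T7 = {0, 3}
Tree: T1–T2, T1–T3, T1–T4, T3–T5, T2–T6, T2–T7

Every vertex of G appears in some bag (union = {0, 1, 2, 3, 4, 5, 6, 7}); every edge is covered by a bag; and for each vertex v the set of bags containing v is connected in the bag tree. The decomposition is therefore valid. The largest bag has 2 vertices, so the width is 1.

Yes; width 1.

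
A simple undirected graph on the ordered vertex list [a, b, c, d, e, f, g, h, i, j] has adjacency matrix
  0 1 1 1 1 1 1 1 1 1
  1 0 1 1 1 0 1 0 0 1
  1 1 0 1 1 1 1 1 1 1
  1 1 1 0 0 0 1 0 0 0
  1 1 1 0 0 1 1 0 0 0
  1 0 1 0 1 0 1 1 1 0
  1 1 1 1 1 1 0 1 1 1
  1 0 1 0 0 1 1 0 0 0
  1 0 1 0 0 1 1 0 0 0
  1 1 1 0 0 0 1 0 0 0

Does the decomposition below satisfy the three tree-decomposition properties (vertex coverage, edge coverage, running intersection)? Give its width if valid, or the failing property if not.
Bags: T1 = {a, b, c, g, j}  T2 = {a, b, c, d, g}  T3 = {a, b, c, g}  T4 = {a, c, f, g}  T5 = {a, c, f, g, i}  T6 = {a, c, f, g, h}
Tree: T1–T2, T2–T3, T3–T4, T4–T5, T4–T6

No — vertex e appears in no bag.

A tree decomposition must satisfy three properties: every vertex lies in some bag; for every edge, both endpoints lie together in some bag; and for every vertex, the bags containing it form a connected subtree. Here vertex e appears in no bag, so the decomposition is invalid.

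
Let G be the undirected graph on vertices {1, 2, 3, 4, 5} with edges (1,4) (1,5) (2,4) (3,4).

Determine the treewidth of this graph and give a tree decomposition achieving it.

Each bag holds 2 vertices, so the decomposition has width 1, which upper-bounds the treewidth. G has an edge, so its treewidth is at least 1. Hence tw(G) = 1 exactly.

Treewidth 1.
One optimal decomposition is:
Bags: B1 = {1, 5}  B2 = {1, 4}  B3 = {2, 4}  B4 = {3, 4}
Tree: B1–B2, B2–B3, B3–B4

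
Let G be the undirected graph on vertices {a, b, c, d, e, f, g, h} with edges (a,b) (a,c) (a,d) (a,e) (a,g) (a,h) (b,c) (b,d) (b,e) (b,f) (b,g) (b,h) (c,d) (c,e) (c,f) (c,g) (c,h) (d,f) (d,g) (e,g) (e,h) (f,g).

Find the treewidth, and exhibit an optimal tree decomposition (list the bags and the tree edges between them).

Every bag has size at most 5, so the width is 5 − 1 = 4 and tw(G) ≤ 4. On the other hand G contains the 5-clique {b, c, d, f, g}. A clique must lie in a single bag of any decomposition, so no decomposition can have width below 4. Therefore the treewidth is 4.

Treewidth 4.
Bags: B1 = {a, b, c, d, g}  B2 = {b, c, d, f, g}  B3 = {a, b, c, e, g}  B4 = {a, b, c, e, h}
Tree: B1–B2, B1–B3, B3–B4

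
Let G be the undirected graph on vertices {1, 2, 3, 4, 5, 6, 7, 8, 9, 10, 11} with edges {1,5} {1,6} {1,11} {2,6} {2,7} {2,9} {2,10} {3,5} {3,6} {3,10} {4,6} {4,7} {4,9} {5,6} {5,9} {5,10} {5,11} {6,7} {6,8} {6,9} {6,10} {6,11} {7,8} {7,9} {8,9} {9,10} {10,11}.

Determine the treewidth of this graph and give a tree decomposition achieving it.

Every bag has size at most 4, so the width is 4 − 1 = 3 and tw(G) ≤ 3. Conversely, {1, 5, 6, 11} is a clique of size 4, and the vertices of any clique must share a bag in every tree decomposition; so some bag has ≥ 4 vertices and tw(G) ≥ 3. Combining the bounds, tw(G) = 3.

Treewidth 3.
Bags: B1 = {2, 6, 9, 10}  B2 = {5, 6, 9, 10}  B3 = {5, 6, 10, 11}  B4 = {1, 5, 6, 11}  B5 = {2, 6, 7, 9}  B6 = {4, 6, 7, 9}  B7 = {3, 5, 6, 10}  B8 = {6, 7, 8, 9}
Tree: B1–B2, B2–B3, B3–B4, B1–B5, B5–B6, B2–B7, B6–B8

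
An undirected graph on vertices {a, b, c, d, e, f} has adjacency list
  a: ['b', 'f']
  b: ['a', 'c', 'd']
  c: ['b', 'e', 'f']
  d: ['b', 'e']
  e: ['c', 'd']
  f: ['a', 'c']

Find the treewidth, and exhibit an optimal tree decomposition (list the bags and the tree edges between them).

Treewidth 2.
Bags: B1 = {c, d, e}  B2 = {b, c, d}  B3 = {b, c, f}  B4 = {a, b, f}
Tree: B1–B2, B2–B3, B3–B4

Each bag holds 3 vertices, so the decomposition has width 2, which upper-bounds the treewidth. The edges e–d–b–c–e form a cycle, so G is not a tree and its treewidth is at least 2. The upper and lower bounds meet at 2, so that is the treewidth.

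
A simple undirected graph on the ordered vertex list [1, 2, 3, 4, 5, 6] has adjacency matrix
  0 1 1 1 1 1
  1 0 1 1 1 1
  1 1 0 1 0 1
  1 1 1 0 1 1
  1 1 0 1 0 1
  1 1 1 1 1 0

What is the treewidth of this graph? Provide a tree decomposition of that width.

Treewidth 4.
One optimal decomposition is:
Bags: B1 = {1, 2, 4, 5, 6}  B2 = {1, 2, 3, 4, 6}
Tree: B1–B2

Each bag holds 5 vertices, so the decomposition has width 4, which upper-bounds the treewidth. Conversely, {1, 2, 3, 4, 6} is a clique of size 5, and the vertices of any clique must share a bag in every tree decomposition; so some bag has ≥ 5 vertices and tw(G) ≥ 4. The upper and lower bounds meet at 4, so that is the treewidth.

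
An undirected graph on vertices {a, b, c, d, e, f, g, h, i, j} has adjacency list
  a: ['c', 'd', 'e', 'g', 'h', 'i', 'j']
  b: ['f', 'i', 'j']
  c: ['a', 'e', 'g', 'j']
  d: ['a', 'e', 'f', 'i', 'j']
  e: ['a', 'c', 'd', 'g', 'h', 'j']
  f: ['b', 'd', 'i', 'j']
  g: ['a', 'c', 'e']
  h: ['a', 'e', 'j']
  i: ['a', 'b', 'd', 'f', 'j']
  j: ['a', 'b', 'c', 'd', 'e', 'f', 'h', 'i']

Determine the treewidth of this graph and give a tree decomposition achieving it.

Treewidth 3.
One such decomposition:
Bags: B1 = {a, c, e, j}  B2 = {a, d, e, j}  B3 = {a, d, i, j}  B4 = {a, e, h, j}  B5 = {a, c, e, g}  B6 = {d, f, i, j}  B7 = {b, f, i, j}
Tree: B1–B2, B2–B3, B2–B4, B1–B5, B3–B6, B6–B7

The largest bag has 4 vertices, giving width 3; this decomposition certifies tw(G) ≤ 3. On the other hand G contains the 4-clique {a, c, e, g}. A clique must lie in a single bag of any decomposition, so no decomposition can have width below 3. Hence tw(G) = 3 exactly.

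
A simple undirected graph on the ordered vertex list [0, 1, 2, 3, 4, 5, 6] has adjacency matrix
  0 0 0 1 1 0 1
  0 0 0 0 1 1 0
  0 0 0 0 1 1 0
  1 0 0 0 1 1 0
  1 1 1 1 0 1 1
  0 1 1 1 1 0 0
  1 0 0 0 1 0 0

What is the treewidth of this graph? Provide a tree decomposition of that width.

Every bag has size at most 3, so the width is 3 − 1 = 2 and tw(G) ≤ 2. Conversely, {0, 3, 4} is a clique of size 3, and the vertices of any clique must share a bag in every tree decomposition; so some bag has ≥ 3 vertices and tw(G) ≥ 2. Hence tw(G) = 2 exactly.

Treewidth 2.
One such decomposition:
Bags: B1 = {2, 4, 5}  B2 = {3, 4, 5}  B3 = {0, 3, 4}  B4 = {0, 4, 6}  B5 = {1, 4, 5}
Tree: B1–B2, B2–B3, B3–B4, B2–B5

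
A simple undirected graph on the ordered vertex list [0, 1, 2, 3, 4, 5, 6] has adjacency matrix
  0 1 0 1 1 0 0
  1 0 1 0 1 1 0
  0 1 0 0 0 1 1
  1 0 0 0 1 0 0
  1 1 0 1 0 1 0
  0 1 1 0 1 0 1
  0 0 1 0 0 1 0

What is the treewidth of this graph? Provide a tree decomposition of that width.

Treewidth 2.
One optimal decomposition is:
Bags: B1 = {1, 4, 5}  B2 = {1, 2, 5}  B3 = {0, 1, 4}  B4 = {0, 3, 4}  B5 = {2, 5, 6}
Tree: B1–B2, B1–B3, B3–B4, B2–B5

Each bag holds 3 vertices, so the decomposition has width 2, which upper-bounds the treewidth. On the other hand G contains the 3-clique {1, 2, 5}. A clique must lie in a single bag of any decomposition, so no decomposition can have width below 2. Hence tw(G) = 2 exactly.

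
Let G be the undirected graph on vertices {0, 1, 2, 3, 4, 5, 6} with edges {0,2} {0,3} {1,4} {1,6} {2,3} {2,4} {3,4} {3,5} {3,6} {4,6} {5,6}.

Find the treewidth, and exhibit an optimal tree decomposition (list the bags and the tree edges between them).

Each bag holds 3 vertices, so the decomposition has width 2, which upper-bounds the treewidth. Conversely, {1, 4, 6} is a clique of size 3, and the vertices of any clique must share a bag in every tree decomposition; so some bag has ≥ 3 vertices and tw(G) ≥ 2. Hence tw(G) = 2 exactly.

Treewidth 2.
One optimal decomposition is:
Bags: B1 = {2, 3, 4}  B2 = {3, 4, 6}  B3 = {3, 5, 6}  B4 = {0, 2, 3}  B5 = {1, 4, 6}
Tree: B1–B2, B2–B3, B1–B4, B2–B5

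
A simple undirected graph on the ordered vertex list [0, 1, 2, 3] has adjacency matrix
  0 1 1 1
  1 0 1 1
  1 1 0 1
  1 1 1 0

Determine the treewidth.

3

A width-3 tree decomposition is:
Bags: B1 = {0, 1, 2, 3}
Tree: (single bag)
A single bag containing all 4 vertices is trivially a valid decomposition of width 3. On the other hand G contains the 4-clique {0, 1, 2, 3}. A clique must lie in a single bag of any decomposition, so no decomposition can have width below 3. Hence tw(G) = 3 exactly.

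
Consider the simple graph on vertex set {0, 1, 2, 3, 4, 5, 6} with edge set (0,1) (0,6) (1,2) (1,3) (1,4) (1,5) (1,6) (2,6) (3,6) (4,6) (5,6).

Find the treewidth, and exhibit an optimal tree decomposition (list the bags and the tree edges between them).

Treewidth 2.
One such decomposition:
Bags: B1 = {1, 5, 6}  B2 = {0, 1, 6}  B3 = {1, 4, 6}  B4 = {1, 2, 6}  B5 = {1, 3, 6}
Tree: B1–B2, B2–B3, B3–B4, B3–B5

Each bag holds 3 vertices, so the decomposition has width 2, which upper-bounds the treewidth. Conversely, {0, 1, 6} is a clique of size 3, and the vertices of any clique must share a bag in every tree decomposition; so some bag has ≥ 3 vertices and tw(G) ≥ 2. Combining the bounds, tw(G) = 2.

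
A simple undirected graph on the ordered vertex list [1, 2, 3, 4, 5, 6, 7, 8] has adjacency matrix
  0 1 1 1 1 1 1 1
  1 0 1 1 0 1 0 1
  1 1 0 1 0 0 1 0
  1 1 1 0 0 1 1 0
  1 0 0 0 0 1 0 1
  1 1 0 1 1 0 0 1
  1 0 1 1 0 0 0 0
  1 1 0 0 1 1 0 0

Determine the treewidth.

3

A width-3 tree decomposition is:
Bags: B1 = {1, 2, 3, 4}  B2 = {1, 3, 4, 7}  B3 = {1, 2, 4, 6}  B4 = {1, 2, 6, 8}  B5 = {1, 5, 6, 8}
Tree: B1–B2, B1–B3, B3–B4, B4–B5
Every bag has size at most 4, so the width is 4 − 1 = 3 and tw(G) ≤ 3. Conversely, {1, 2, 6, 8} is a clique of size 4, and the vertices of any clique must share a bag in every tree decomposition; so some bag has ≥ 4 vertices and tw(G) ≥ 3. Therefore the treewidth is 3.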